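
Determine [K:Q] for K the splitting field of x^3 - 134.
[K:Q] = 6

x^3 - 134 has one real root r = 134^(1/3) and two complex roots r*zeta_3, r*zeta_3^2 where zeta_3 = e^(2*pi*i/3). The splitting field is Q(r, zeta_3). [Q(r):Q] = 3 and [Q(zeta_3):Q] = 2 with gcd = 1, so [Q(r, zeta_3):Q] = 3 * 2 = 6.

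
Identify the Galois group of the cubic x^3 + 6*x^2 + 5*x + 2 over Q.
Gal(K/Q) = S_3 (symmetric group of order 6)

Compute the discriminant of x^3 + (6)*x^2 + (5)*x + (2): Δ = -356. Since Δ is not a rational square, the Galois group is not contained in A_3; it must be the full S_3 (irreducibility of the cubic rules out anything smaller).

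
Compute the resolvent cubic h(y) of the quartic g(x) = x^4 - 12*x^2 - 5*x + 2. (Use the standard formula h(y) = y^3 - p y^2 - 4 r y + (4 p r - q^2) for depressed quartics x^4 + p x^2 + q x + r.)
h(y) = y^3 + 12*y^2 - 8*y - 121

Identify coefficients: p = -12, q = -5, r = 2.
Plug into h(y) = y^3 - p y^2 - 4 r y + (4 p r - q^2):
  h(y) = y^3 - (-12) y^2 - 4*(2) y + (4*(-12)*(2) - (-5)^2)
       = y^3 + (12) y^2 + (-8) y + (-121).
Simplifying: h(y) = y^3 + 12*y^2 - 8*y - 121.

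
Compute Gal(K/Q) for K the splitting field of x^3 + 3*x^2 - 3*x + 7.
Gal(K/Q) = S_3 (symmetric group of order 6)

Compute the discriminant of x^3 + (3)*x^2 + (-3)*x + (7): Δ = -3024. Since Δ is not a rational square, the Galois group is not contained in A_3; it must be the full S_3 (irreducibility of the cubic rules out anything smaller).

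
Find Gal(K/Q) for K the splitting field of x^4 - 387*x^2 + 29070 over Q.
Gal(K/Q) = V_4 (Klein four-group, Z/2Z × Z/2Z)

f factors as (x^2 - 285)(x^2 - 102), so the splitting field is K = Q(sqrt(285), sqrt(102)). The elements 285, 102, 29070 are all non-squares in Q, so sqrt(285) and sqrt(102) generate independent quadratic extensions. Thus [K:Q] = 4 and Gal(K/Q) is generated by the two order-2 automorphisms sqrt(285) ↦ -sqrt(285) and sqrt(102) ↦ -sqrt(102), giving V_4.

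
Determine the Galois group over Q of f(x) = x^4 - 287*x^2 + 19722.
Gal(K/Q) = V_4 (Klein four-group, Z/2Z × Z/2Z)

f factors as (x^2 - 173)(x^2 - 114), so the splitting field is K = Q(sqrt(173), sqrt(114)). The elements 173, 114, 19722 are all non-squares in Q, so sqrt(173) and sqrt(114) generate independent quadratic extensions. Thus [K:Q] = 4 and Gal(K/Q) is generated by the two order-2 automorphisms sqrt(173) ↦ -sqrt(173) and sqrt(114) ↦ -sqrt(114), giving V_4.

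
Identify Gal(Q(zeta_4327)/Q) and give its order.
|Gal(Q(zeta_4327)/Q)| = phi(4327) = 4326; group ≅ (Z/4327Z)^* ≅ Z/4326Z

The n-th cyclotomic polynomial Φ_4327(x) is the minimal polynomial of zeta_4327 over Q and has degree phi(4327) = 4326. So Q(zeta_4327) is a degree-4326 Galois extension with Galois group (Z/4327Z)^*. (Z/4327Z)^* is cyclic since 4327 is an odd prime power (or 4). Hence Gal(Q(zeta_4327)/Q) ≅ Z/4326Z.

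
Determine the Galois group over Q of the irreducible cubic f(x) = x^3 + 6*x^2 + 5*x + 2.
Gal(K/Q) = S_3 (symmetric group of order 6)

Compute the discriminant of x^3 + (6)*x^2 + (5)*x + (2): Δ = -356. Since Δ is not a rational square, the Galois group is not contained in A_3; it must be the full S_3 (irreducibility of the cubic rules out anything smaller).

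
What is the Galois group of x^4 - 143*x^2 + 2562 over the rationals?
Gal(K/Q) = V_4 (Klein four-group, Z/2Z × Z/2Z)

f factors as (x^2 - 122)(x^2 - 21), so the splitting field is K = Q(sqrt(122), sqrt(21)). The elements 122, 21, 2562 are all non-squares in Q, so sqrt(122) and sqrt(21) generate independent quadratic extensions. Thus [K:Q] = 4 and Gal(K/Q) is generated by the two order-2 automorphisms sqrt(122) ↦ -sqrt(122) and sqrt(21) ↦ -sqrt(21), giving V_4.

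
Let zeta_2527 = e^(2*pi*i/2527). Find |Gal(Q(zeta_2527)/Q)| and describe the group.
|Gal(Q(zeta_2527)/Q)| = phi(2527) = 2052; group ≅ (Z/2527Z)^* ≅ Z/6Z × Z/342Z

The n-th cyclotomic polynomial Φ_2527(x) is the minimal polynomial of zeta_2527 over Q and has degree phi(2527) = 2052. So Q(zeta_2527) is a degree-2052 Galois extension with Galois group (Z/2527Z)^*. By CRT, (Z/2527Z)^* ≅ (Z/7Z)^* × (Z/361Z)^*. Each prime-power unit group is (Z/7Z)^* ≅ Z/6Z; (Z/361Z)^* ≅ Z/342Z. Hence Gal(Q(zeta_2527)/Q) ≅ Z/6Z × Z/342Z.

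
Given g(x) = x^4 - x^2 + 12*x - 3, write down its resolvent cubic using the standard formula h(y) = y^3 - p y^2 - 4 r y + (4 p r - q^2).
h(y) = y^3 + y^2 + 12*y - 132

Identify coefficients: p = -1, q = 12, r = -3.
Plug into h(y) = y^3 - p y^2 - 4 r y + (4 p r - q^2):
  h(y) = y^3 - (-1) y^2 - 4*(-3) y + (4*(-1)*(-3) - (12)^2)
       = y^3 + (1) y^2 + (12) y + (-132).
Simplifying: h(y) = y^3 + y^2 + 12*y - 132.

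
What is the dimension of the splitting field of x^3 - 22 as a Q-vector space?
[K:Q] = 6

x^3 - 22 has one real root r = 22^(1/3) and two complex roots r*zeta_3, r*zeta_3^2 where zeta_3 = e^(2*pi*i/3). The splitting field is Q(r, zeta_3). [Q(r):Q] = 3 and [Q(zeta_3):Q] = 2 with gcd = 1, so [Q(r, zeta_3):Q] = 3 * 2 = 6.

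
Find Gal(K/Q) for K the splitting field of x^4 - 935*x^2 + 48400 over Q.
Gal(K/Q) = Z/2Z (cyclic of order 2)

f factors as (x^2 - 55)(x^2 - 880), so the splitting field is K = Q(sqrt(55), sqrt(880)). The squarefree part of 55 is 55 and the squarefree part of 880 is also 55, so sqrt(55) and sqrt(880) are both rational multiples of sqrt(55). Hence Q(sqrt(55)) = Q(sqrt(880)) = Q(sqrt(55)), and the splitting field collapses to a single degree-2 extension with Galois group Z/2Z.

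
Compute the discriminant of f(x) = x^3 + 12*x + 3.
Δ = -7155

For a depressed cubic x^3 + p x + q the discriminant is Δ = -4 p^3 - 27 q^2 = -4*(12)^3 - 27*(3)^2 = -6912 - 243 = -7155.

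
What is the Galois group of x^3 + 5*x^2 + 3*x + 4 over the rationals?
Gal(K/Q) = S_3 (symmetric group of order 6)

Compute the discriminant of x^3 + (5)*x^2 + (3)*x + (4): Δ = -1235. Since Δ is not a rational square, the Galois group is not contained in A_3; it must be the full S_3 (irreducibility of the cubic rules out anything smaller).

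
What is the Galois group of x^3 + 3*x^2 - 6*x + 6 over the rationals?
Gal(K/Q) = S_3 (symmetric group of order 6)

Compute the discriminant of x^3 + (3)*x^2 + (-6)*x + (6): Δ = -2376. Since Δ is not a rational square, the Galois group is not contained in A_3; it must be the full S_3 (irreducibility of the cubic rules out anything smaller).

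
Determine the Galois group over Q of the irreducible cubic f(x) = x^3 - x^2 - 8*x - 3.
Gal(K/Q) = S_3 (symmetric group of order 6)

Compute the discriminant of x^3 + (-1)*x^2 + (-8)*x + (-3): Δ = 1425. Since Δ is not a rational square, the Galois group is not contained in A_3; it must be the full S_3 (irreducibility of the cubic rules out anything smaller).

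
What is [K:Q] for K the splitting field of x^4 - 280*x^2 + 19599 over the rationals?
[K:Q] = 4

f factors as (x^2 - 139)(x^2 - 141); the splitting field is K = Q(sqrt(139), sqrt(141)). Since 139, 141, and 19599 are all non-squares in Q, the three subfields Q(sqrt(139)), Q(sqrt(141)), Q(sqrt(19599)) are distinct degree-2 extensions, so [K:Q] = 4 (Klein four Galois group).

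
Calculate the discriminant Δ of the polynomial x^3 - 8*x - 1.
Δ = 2021

For a depressed cubic x^3 + p x + q the discriminant is Δ = -4 p^3 - 27 q^2 = -4*(-8)^3 - 27*(-1)^2 = 2048 - 27 = 2021.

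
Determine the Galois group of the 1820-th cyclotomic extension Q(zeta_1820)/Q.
|Gal(Q(zeta_1820)/Q)| = phi(1820) = 576; group ≅ (Z/1820Z)^* ≅ Z/2Z × Z/4Z × Z/6Z × Z/12Z

The n-th cyclotomic polynomial Φ_1820(x) is the minimal polynomial of zeta_1820 over Q and has degree phi(1820) = 576. So Q(zeta_1820) is a degree-576 Galois extension with Galois group (Z/1820Z)^*. By CRT, (Z/1820Z)^* ≅ (Z/4Z)^* × (Z/5Z)^* × (Z/7Z)^* × (Z/13Z)^*. Each prime-power unit group is (Z/4Z)^* ≅ Z/2Z; (Z/5Z)^* ≅ Z/4Z; (Z/7Z)^* ≅ Z/6Z; (Z/13Z)^* ≅ Z/12Z. Hence Gal(Q(zeta_1820)/Q) ≅ Z/2Z × Z/4Z × Z/6Z × Z/12Z.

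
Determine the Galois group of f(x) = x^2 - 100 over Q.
Gal(K/Q) = trivial group (order 1)

x^2 - 100 factors as (x - 10)(x + 10) over Q, so its splitting field is Q itself and the Galois group is trivial.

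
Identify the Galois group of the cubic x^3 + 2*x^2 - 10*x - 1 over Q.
Gal(K/Q) = S_3 (symmetric group of order 6)

Compute the discriminant of x^3 + (2)*x^2 + (-10)*x + (-1): Δ = 4765. Since Δ is not a rational square, the Galois group is not contained in A_3; it must be the full S_3 (irreducibility of the cubic rules out anything smaller).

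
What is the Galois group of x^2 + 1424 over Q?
Gal(K/Q) = Z/2Z (cyclic of order 2)

x^2 + 1424 is irreducible over Q since -1424 is not a rational square. The splitting field Q(sqrt(-1424)) has degree 2 over Q, and its unique nontrivial automorphism is sqrt(-1424) ↦ -sqrt(-1424). Hence Gal(Q(sqrt(-1424))/Q) = Z/2Z.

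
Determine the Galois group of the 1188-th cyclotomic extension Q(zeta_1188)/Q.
|Gal(Q(zeta_1188)/Q)| = phi(1188) = 360; group ≅ (Z/1188Z)^* ≅ Z/2Z × Z/10Z × Z/18Z

The n-th cyclotomic polynomial Φ_1188(x) is the minimal polynomial of zeta_1188 over Q and has degree phi(1188) = 360. So Q(zeta_1188) is a degree-360 Galois extension with Galois group (Z/1188Z)^*. By CRT, (Z/1188Z)^* ≅ (Z/4Z)^* × (Z/27Z)^* × (Z/11Z)^*. Each prime-power unit group is (Z/4Z)^* ≅ Z/2Z; (Z/27Z)^* ≅ Z/18Z; (Z/11Z)^* ≅ Z/10Z. Hence Gal(Q(zeta_1188)/Q) ≅ Z/2Z × Z/10Z × Z/18Z.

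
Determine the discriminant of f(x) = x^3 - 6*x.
Δ = 864

For a depressed cubic x^3 + p x + q the discriminant is Δ = -4 p^3 - 27 q^2 = -4*(-6)^3 - 27*(0)^2 = 864 - 0 = 864.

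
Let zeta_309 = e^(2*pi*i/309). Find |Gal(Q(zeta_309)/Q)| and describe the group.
|Gal(Q(zeta_309)/Q)| = phi(309) = 204; group ≅ (Z/309Z)^* ≅ Z/2Z × Z/102Z

The n-th cyclotomic polynomial Φ_309(x) is the minimal polynomial of zeta_309 over Q and has degree phi(309) = 204. So Q(zeta_309) is a degree-204 Galois extension with Galois group (Z/309Z)^*. By CRT, (Z/309Z)^* ≅ (Z/3Z)^* × (Z/103Z)^*. Each prime-power unit group is (Z/3Z)^* ≅ Z/2Z; (Z/103Z)^* ≅ Z/102Z. Hence Gal(Q(zeta_309)/Q) ≅ Z/2Z × Z/102Z.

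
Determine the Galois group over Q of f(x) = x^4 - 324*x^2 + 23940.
Gal(K/Q) = V_4 (Klein four-group, Z/2Z × Z/2Z)

f factors as (x^2 - 210)(x^2 - 114), so the splitting field is K = Q(sqrt(210), sqrt(114)). The elements 210, 114, 23940 are all non-squares in Q, so sqrt(210) and sqrt(114) generate independent quadratic extensions. Thus [K:Q] = 4 and Gal(K/Q) is generated by the two order-2 automorphisms sqrt(210) ↦ -sqrt(210) and sqrt(114) ↦ -sqrt(114), giving V_4.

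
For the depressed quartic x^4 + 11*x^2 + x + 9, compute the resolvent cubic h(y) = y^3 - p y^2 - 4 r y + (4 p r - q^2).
h(y) = y^3 - 11*y^2 - 36*y + 395

Identify coefficients: p = 11, q = 1, r = 9.
Plug into h(y) = y^3 - p y^2 - 4 r y + (4 p r - q^2):
  h(y) = y^3 - (11) y^2 - 4*(9) y + (4*(11)*(9) - (1)^2)
       = y^3 + (-11) y^2 + (-36) y + (395).
Simplifying: h(y) = y^3 - 11*y^2 - 36*y + 395.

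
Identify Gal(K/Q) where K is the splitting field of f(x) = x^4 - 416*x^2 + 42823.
Gal(K/Q) = V_4 (Klein four-group, Z/2Z × Z/2Z)

f factors as (x^2 - 229)(x^2 - 187), so the splitting field is K = Q(sqrt(229), sqrt(187)). The elements 229, 187, 42823 are all non-squares in Q, so sqrt(229) and sqrt(187) generate independent quadratic extensions. Thus [K:Q] = 4 and Gal(K/Q) is generated by the two order-2 automorphisms sqrt(229) ↦ -sqrt(229) and sqrt(187) ↦ -sqrt(187), giving V_4.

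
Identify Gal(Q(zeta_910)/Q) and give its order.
|Gal(Q(zeta_910)/Q)| = phi(910) = 288; group ≅ (Z/910Z)^* ≅ Z/4Z × Z/6Z × Z/12Z

The n-th cyclotomic polynomial Φ_910(x) is the minimal polynomial of zeta_910 over Q and has degree phi(910) = 288. So Q(zeta_910) is a degree-288 Galois extension with Galois group (Z/910Z)^*. By CRT, (Z/910Z)^* ≅ (Z/2Z)^* × (Z/5Z)^* × (Z/7Z)^* × (Z/13Z)^*. Each prime-power unit group is (Z/2Z)^* ≅ trivial group (order 1); (Z/5Z)^* ≅ Z/4Z; (Z/7Z)^* ≅ Z/6Z; (Z/13Z)^* ≅ Z/12Z. Hence Gal(Q(zeta_910)/Q) ≅ Z/4Z × Z/6Z × Z/12Z.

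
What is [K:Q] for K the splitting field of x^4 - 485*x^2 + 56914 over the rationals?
[K:Q] = 4

f factors as (x^2 - 286)(x^2 - 199); the splitting field is K = Q(sqrt(286), sqrt(199)). Since 286, 199, and 56914 are all non-squares in Q, the three subfields Q(sqrt(286)), Q(sqrt(199)), Q(sqrt(56914)) are distinct degree-2 extensions, so [K:Q] = 4 (Klein four Galois group).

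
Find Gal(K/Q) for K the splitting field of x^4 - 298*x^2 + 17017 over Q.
Gal(K/Q) = V_4 (Klein four-group, Z/2Z × Z/2Z)

f factors as (x^2 - 221)(x^2 - 77), so the splitting field is K = Q(sqrt(221), sqrt(77)). The elements 221, 77, 17017 are all non-squares in Q, so sqrt(221) and sqrt(77) generate independent quadratic extensions. Thus [K:Q] = 4 and Gal(K/Q) is generated by the two order-2 automorphisms sqrt(221) ↦ -sqrt(221) and sqrt(77) ↦ -sqrt(77), giving V_4.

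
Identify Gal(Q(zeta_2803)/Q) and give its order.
|Gal(Q(zeta_2803)/Q)| = phi(2803) = 2802; group ≅ (Z/2803Z)^* ≅ Z/2802Z

The n-th cyclotomic polynomial Φ_2803(x) is the minimal polynomial of zeta_2803 over Q and has degree phi(2803) = 2802. So Q(zeta_2803) is a degree-2802 Galois extension with Galois group (Z/2803Z)^*. (Z/2803Z)^* is cyclic since 2803 is an odd prime power (or 4). Hence Gal(Q(zeta_2803)/Q) ≅ Z/2802Z.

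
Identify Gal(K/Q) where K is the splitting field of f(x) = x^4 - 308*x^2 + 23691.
Gal(K/Q) = V_4 (Klein four-group, Z/2Z × Z/2Z)

f factors as (x^2 - 159)(x^2 - 149), so the splitting field is K = Q(sqrt(159), sqrt(149)). The elements 159, 149, 23691 are all non-squares in Q, so sqrt(159) and sqrt(149) generate independent quadratic extensions. Thus [K:Q] = 4 and Gal(K/Q) is generated by the two order-2 automorphisms sqrt(159) ↦ -sqrt(159) and sqrt(149) ↦ -sqrt(149), giving V_4.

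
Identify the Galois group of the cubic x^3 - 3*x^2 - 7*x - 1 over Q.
Gal(K/Q) = S_3 (symmetric group of order 6)

Compute the discriminant of x^3 + (-3)*x^2 + (-7)*x + (-1): Δ = 1300. Since Δ is not a rational square, the Galois group is not contained in A_3; it must be the full S_3 (irreducibility of the cubic rules out anything smaller).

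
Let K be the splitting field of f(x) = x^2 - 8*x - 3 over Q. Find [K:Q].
[K:Q] = 2

The discriminant of x^2 + (-8)*x + (-3) is b^2 - 4c = 64 - (-12) = 76. Since 76 is not a perfect square in Q, the polynomial is irreducible over Q. Its two roots generate a degree-2 extension, so [K:Q] = 2.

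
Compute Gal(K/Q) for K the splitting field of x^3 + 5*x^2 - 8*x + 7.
Gal(K/Q) = S_3 (symmetric group of order 6)

Compute the discriminant of x^3 + (5)*x^2 + (-8)*x + (7): Δ = -6215. Since Δ is not a rational square, the Galois group is not contained in A_3; it must be the full S_3 (irreducibility of the cubic rules out anything smaller).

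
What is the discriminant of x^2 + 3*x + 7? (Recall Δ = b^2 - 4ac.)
Δ = -19

For a quadratic a x^2 + b x + c the discriminant is Δ = b^2 - 4ac = (3)^2 - 4*(1)*(7) = 9 - (28) = -19.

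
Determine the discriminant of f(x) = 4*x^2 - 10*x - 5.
Δ = 180

For a quadratic a x^2 + b x + c the discriminant is Δ = b^2 - 4ac = (-10)^2 - 4*(4)*(-5) = 100 - (-80) = 180.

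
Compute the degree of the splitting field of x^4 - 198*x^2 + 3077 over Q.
[K:Q] = 4

f factors as (x^2 - 181)(x^2 - 17); the splitting field is K = Q(sqrt(181), sqrt(17)). Since 181, 17, and 3077 are all non-squares in Q, the three subfields Q(sqrt(181)), Q(sqrt(17)), Q(sqrt(3077)) are distinct degree-2 extensions, so [K:Q] = 4 (Klein four Galois group).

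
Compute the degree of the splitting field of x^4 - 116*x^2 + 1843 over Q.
[K:Q] = 4

f factors as (x^2 - 19)(x^2 - 97); the splitting field is K = Q(sqrt(19), sqrt(97)). Since 19, 97, and 1843 are all non-squares in Q, the three subfields Q(sqrt(19)), Q(sqrt(97)), Q(sqrt(1843)) are distinct degree-2 extensions, so [K:Q] = 4 (Klein four Galois group).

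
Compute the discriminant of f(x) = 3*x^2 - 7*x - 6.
Δ = 121

For a quadratic a x^2 + b x + c the discriminant is Δ = b^2 - 4ac = (-7)^2 - 4*(3)*(-6) = 49 - (-72) = 121.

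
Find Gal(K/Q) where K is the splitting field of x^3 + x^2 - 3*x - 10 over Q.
Gal(K/Q) = S_3 (symmetric group of order 6)

Compute the discriminant of x^3 + (1)*x^2 + (-3)*x + (-10): Δ = -2003. Since Δ is not a rational square, the Galois group is not contained in A_3; it must be the full S_3 (irreducibility of the cubic rules out anything smaller).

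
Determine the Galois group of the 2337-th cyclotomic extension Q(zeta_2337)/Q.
|Gal(Q(zeta_2337)/Q)| = phi(2337) = 1440; group ≅ (Z/2337Z)^* ≅ Z/2Z × Z/18Z × Z/40Z

The n-th cyclotomic polynomial Φ_2337(x) is the minimal polynomial of zeta_2337 over Q and has degree phi(2337) = 1440. So Q(zeta_2337) is a degree-1440 Galois extension with Galois group (Z/2337Z)^*. By CRT, (Z/2337Z)^* ≅ (Z/3Z)^* × (Z/19Z)^* × (Z/41Z)^*. Each prime-power unit group is (Z/3Z)^* ≅ Z/2Z; (Z/19Z)^* ≅ Z/18Z; (Z/41Z)^* ≅ Z/40Z. Hence Gal(Q(zeta_2337)/Q) ≅ Z/2Z × Z/18Z × Z/40Z.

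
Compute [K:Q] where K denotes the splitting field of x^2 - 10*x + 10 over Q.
[K:Q] = 2

The discriminant of x^2 + (-10)*x + (10) is b^2 - 4c = 100 - (40) = 60. Since 60 is not a perfect square in Q, the polynomial is irreducible over Q. Its two roots generate a degree-2 extension, so [K:Q] = 2.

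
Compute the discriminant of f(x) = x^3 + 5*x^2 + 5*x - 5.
Δ = -300

For x^3 + a x^2 + b x + c the discriminant is Δ = 18 a b c - 4 a^3 c + a^2 b^2 - 4 b^3 - 27 c^2.
Plug a = 5, b = 5, c = -5:
  18*(5)*(5)*(-5) - 4*(5)^3*(-5) + (5)^2*(5)^2 - 4*(5)^3 - 27*(-5)^2
  = -2250 + (2500) + 625 + (-500) + (-675)
  = -300.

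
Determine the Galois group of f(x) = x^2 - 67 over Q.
Gal(K/Q) = Z/2Z (cyclic of order 2)

x^2 - 67 is irreducible over Q since 67 is not a rational square. The splitting field Q(sqrt(67)) has degree 2 over Q, and its unique nontrivial automorphism is sqrt(67) ↦ -sqrt(67). Hence Gal(Q(sqrt(67))/Q) = Z/2Z.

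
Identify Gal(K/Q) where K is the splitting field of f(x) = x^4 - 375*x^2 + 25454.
Gal(K/Q) = V_4 (Klein four-group, Z/2Z × Z/2Z)

f factors as (x^2 - 286)(x^2 - 89), so the splitting field is K = Q(sqrt(286), sqrt(89)). The elements 286, 89, 25454 are all non-squares in Q, so sqrt(286) and sqrt(89) generate independent quadratic extensions. Thus [K:Q] = 4 and Gal(K/Q) is generated by the two order-2 automorphisms sqrt(286) ↦ -sqrt(286) and sqrt(89) ↦ -sqrt(89), giving V_4.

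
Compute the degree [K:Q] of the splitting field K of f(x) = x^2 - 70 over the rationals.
[K:Q] = 2

The polynomial x^2 - 70 is irreducible over Q since 70 is not a perfect square. Its splitting field is Q(sqrt(70)), which has degree 2 over Q.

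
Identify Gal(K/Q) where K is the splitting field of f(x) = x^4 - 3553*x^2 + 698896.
Gal(K/Q) = Z/2Z (cyclic of order 2)

f factors as (x^2 - 209)(x^2 - 3344), so the splitting field is K = Q(sqrt(209), sqrt(3344)). The squarefree part of 209 is 209 and the squarefree part of 3344 is also 209, so sqrt(209) and sqrt(3344) are both rational multiples of sqrt(209). Hence Q(sqrt(209)) = Q(sqrt(3344)) = Q(sqrt(209)), and the splitting field collapses to a single degree-2 extension with Galois group Z/2Z.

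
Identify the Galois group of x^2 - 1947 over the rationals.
Gal(K/Q) = Z/2Z (cyclic of order 2)

x^2 - 1947 is irreducible over Q since 1947 is not a rational square. The splitting field Q(sqrt(1947)) has degree 2 over Q, and its unique nontrivial automorphism is sqrt(1947) ↦ -sqrt(1947). Hence Gal(Q(sqrt(1947))/Q) = Z/2Z.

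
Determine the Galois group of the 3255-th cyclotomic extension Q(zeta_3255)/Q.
|Gal(Q(zeta_3255)/Q)| = phi(3255) = 1440; group ≅ (Z/3255Z)^* ≅ Z/2Z × Z/4Z × Z/6Z × Z/30Z

The n-th cyclotomic polynomial Φ_3255(x) is the minimal polynomial of zeta_3255 over Q and has degree phi(3255) = 1440. So Q(zeta_3255) is a degree-1440 Galois extension with Galois group (Z/3255Z)^*. By CRT, (Z/3255Z)^* ≅ (Z/3Z)^* × (Z/5Z)^* × (Z/7Z)^* × (Z/31Z)^*. Each prime-power unit group is (Z/3Z)^* ≅ Z/2Z; (Z/5Z)^* ≅ Z/4Z; (Z/7Z)^* ≅ Z/6Z; (Z/31Z)^* ≅ Z/30Z. Hence Gal(Q(zeta_3255)/Q) ≅ Z/2Z × Z/4Z × Z/6Z × Z/30Z.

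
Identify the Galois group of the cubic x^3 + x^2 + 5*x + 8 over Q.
Gal(K/Q) = S_3 (symmetric group of order 6)

Compute the discriminant of x^3 + (1)*x^2 + (5)*x + (8): Δ = -1515. Since Δ is not a rational square, the Galois group is not contained in A_3; it must be the full S_3 (irreducibility of the cubic rules out anything smaller).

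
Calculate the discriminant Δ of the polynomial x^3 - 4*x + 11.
Δ = -3011

For a depressed cubic x^3 + p x + q the discriminant is Δ = -4 p^3 - 27 q^2 = -4*(-4)^3 - 27*(11)^2 = 256 - 3267 = -3011.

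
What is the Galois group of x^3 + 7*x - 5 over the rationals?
Gal(K/Q) = S_3 (symmetric group of order 6)

Compute the discriminant of x^3 + (0)*x^2 + (7)*x + (-5): Δ = -2047. Since Δ is not a rational square, the Galois group is not contained in A_3; it must be the full S_3 (irreducibility of the cubic rules out anything smaller).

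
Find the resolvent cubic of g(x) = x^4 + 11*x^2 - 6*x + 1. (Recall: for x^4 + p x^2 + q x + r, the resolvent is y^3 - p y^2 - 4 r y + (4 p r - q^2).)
h(y) = y^3 - 11*y^2 - 4*y + 8

Identify coefficients: p = 11, q = -6, r = 1.
Plug into h(y) = y^3 - p y^2 - 4 r y + (4 p r - q^2):
  h(y) = y^3 - (11) y^2 - 4*(1) y + (4*(11)*(1) - (-6)^2)
       = y^3 + (-11) y^2 + (-4) y + (8).
Simplifying: h(y) = y^3 - 11*y^2 - 4*y + 8.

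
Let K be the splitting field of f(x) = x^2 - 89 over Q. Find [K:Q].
[K:Q] = 2

The polynomial x^2 - 89 is irreducible over Q since 89 is not a perfect square. Its splitting field is Q(sqrt(89)), which has degree 2 over Q.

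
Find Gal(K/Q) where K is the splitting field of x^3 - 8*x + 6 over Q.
Gal(K/Q) = S_3 (symmetric group of order 6)

Compute the discriminant of x^3 + (0)*x^2 + (-8)*x + (6): Δ = 1076. Since Δ is not a rational square, the Galois group is not contained in A_3; it must be the full S_3 (irreducibility of the cubic rules out anything smaller).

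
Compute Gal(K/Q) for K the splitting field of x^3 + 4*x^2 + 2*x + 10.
Gal(K/Q) = S_3 (symmetric group of order 6)

Compute the discriminant of x^3 + (4)*x^2 + (2)*x + (10): Δ = -3788. Since Δ is not a rational square, the Galois group is not contained in A_3; it must be the full S_3 (irreducibility of the cubic rules out anything smaller).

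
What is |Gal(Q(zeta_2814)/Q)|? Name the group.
|Gal(Q(zeta_2814)/Q)| = phi(2814) = 792; group ≅ (Z/2814Z)^* ≅ Z/2Z × Z/6Z × Z/66Z

The n-th cyclotomic polynomial Φ_2814(x) is the minimal polynomial of zeta_2814 over Q and has degree phi(2814) = 792. So Q(zeta_2814) is a degree-792 Galois extension with Galois group (Z/2814Z)^*. By CRT, (Z/2814Z)^* ≅ (Z/2Z)^* × (Z/3Z)^* × (Z/7Z)^* × (Z/67Z)^*. Each prime-power unit group is (Z/2Z)^* ≅ trivial group (order 1); (Z/3Z)^* ≅ Z/2Z; (Z/7Z)^* ≅ Z/6Z; (Z/67Z)^* ≅ Z/66Z. Hence Gal(Q(zeta_2814)/Q) ≅ Z/2Z × Z/6Z × Z/66Z.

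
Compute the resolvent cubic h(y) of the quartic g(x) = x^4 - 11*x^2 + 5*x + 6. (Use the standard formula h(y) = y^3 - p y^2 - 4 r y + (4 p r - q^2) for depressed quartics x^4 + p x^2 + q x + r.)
h(y) = y^3 + 11*y^2 - 24*y - 289

Identify coefficients: p = -11, q = 5, r = 6.
Plug into h(y) = y^3 - p y^2 - 4 r y + (4 p r - q^2):
  h(y) = y^3 - (-11) y^2 - 4*(6) y + (4*(-11)*(6) - (5)^2)
       = y^3 + (11) y^2 + (-24) y + (-289).
Simplifying: h(y) = y^3 + 11*y^2 - 24*y - 289.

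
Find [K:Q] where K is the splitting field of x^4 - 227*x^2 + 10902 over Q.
[K:Q] = 4

f factors as (x^2 - 69)(x^2 - 158); the splitting field is K = Q(sqrt(69), sqrt(158)). Since 69, 158, and 10902 are all non-squares in Q, the three subfields Q(sqrt(69)), Q(sqrt(158)), Q(sqrt(10902)) are distinct degree-2 extensions, so [K:Q] = 4 (Klein four Galois group).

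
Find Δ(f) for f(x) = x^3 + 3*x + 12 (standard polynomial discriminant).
Δ = -3996

For a depressed cubic x^3 + p x + q the discriminant is Δ = -4 p^3 - 27 q^2 = -4*(3)^3 - 27*(12)^2 = -108 - 3888 = -3996.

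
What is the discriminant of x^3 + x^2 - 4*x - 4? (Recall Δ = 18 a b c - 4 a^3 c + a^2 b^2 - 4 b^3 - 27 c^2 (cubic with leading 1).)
Δ = 144

For x^3 + a x^2 + b x + c the discriminant is Δ = 18 a b c - 4 a^3 c + a^2 b^2 - 4 b^3 - 27 c^2.
Plug a = 1, b = -4, c = -4:
  18*(1)*(-4)*(-4) - 4*(1)^3*(-4) + (1)^2*(-4)^2 - 4*(-4)^3 - 27*(-4)^2
  = 288 + (16) + 16 + (256) + (-432)
  = 144.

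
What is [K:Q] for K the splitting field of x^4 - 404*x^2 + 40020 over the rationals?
[K:Q] = 4

f factors as (x^2 - 230)(x^2 - 174); the splitting field is K = Q(sqrt(230), sqrt(174)). Since 230, 174, and 40020 are all non-squares in Q, the three subfields Q(sqrt(230)), Q(sqrt(174)), Q(sqrt(40020)) are distinct degree-2 extensions, so [K:Q] = 4 (Klein four Galois group).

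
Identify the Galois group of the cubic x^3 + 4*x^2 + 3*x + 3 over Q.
Gal(K/Q) = S_3 (symmetric group of order 6)

Compute the discriminant of x^3 + (4)*x^2 + (3)*x + (3): Δ = -327. Since Δ is not a rational square, the Galois group is not contained in A_3; it must be the full S_3 (irreducibility of the cubic rules out anything smaller).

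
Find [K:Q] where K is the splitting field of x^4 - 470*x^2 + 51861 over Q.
[K:Q] = 4

f factors as (x^2 - 293)(x^2 - 177); the splitting field is K = Q(sqrt(293), sqrt(177)). Since 293, 177, and 51861 are all non-squares in Q, the three subfields Q(sqrt(293)), Q(sqrt(177)), Q(sqrt(51861)) are distinct degree-2 extensions, so [K:Q] = 4 (Klein four Galois group).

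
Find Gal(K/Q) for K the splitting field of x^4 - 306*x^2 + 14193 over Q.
Gal(K/Q) = V_4 (Klein four-group, Z/2Z × Z/2Z)

f factors as (x^2 - 249)(x^2 - 57), so the splitting field is K = Q(sqrt(249), sqrt(57)). The elements 249, 57, 14193 are all non-squares in Q, so sqrt(249) and sqrt(57) generate independent quadratic extensions. Thus [K:Q] = 4 and Gal(K/Q) is generated by the two order-2 automorphisms sqrt(249) ↦ -sqrt(249) and sqrt(57) ↦ -sqrt(57), giving V_4.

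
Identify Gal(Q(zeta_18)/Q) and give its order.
|Gal(Q(zeta_18)/Q)| = phi(18) = 6; group ≅ (Z/18Z)^* ≅ Z/6Z

The n-th cyclotomic polynomial Φ_18(x) is the minimal polynomial of zeta_18 over Q and has degree phi(18) = 6. So Q(zeta_18) is a degree-6 Galois extension with Galois group (Z/18Z)^*. By CRT, (Z/18Z)^* ≅ (Z/2Z)^* × (Z/9Z)^*. Each prime-power unit group is (Z/2Z)^* ≅ trivial group (order 1); (Z/9Z)^* ≅ Z/6Z. Hence Gal(Q(zeta_18)/Q) ≅ Z/6Z.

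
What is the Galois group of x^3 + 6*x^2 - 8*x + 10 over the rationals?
Gal(K/Q) = S_3 (symmetric group of order 6)

Compute the discriminant of x^3 + (6)*x^2 + (-8)*x + (10): Δ = -15628. Since Δ is not a rational square, the Galois group is not contained in A_3; it must be the full S_3 (irreducibility of the cubic rules out anything smaller).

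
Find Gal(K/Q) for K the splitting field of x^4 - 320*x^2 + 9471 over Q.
Gal(K/Q) = V_4 (Klein four-group, Z/2Z × Z/2Z)

f factors as (x^2 - 287)(x^2 - 33), so the splitting field is K = Q(sqrt(287), sqrt(33)). The elements 287, 33, 9471 are all non-squares in Q, so sqrt(287) and sqrt(33) generate independent quadratic extensions. Thus [K:Q] = 4 and Gal(K/Q) is generated by the two order-2 automorphisms sqrt(287) ↦ -sqrt(287) and sqrt(33) ↦ -sqrt(33), giving V_4.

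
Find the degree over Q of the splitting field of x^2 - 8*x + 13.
[K:Q] = 2

The discriminant of x^2 + (-8)*x + (13) is b^2 - 4c = 64 - (52) = 12. Since 12 is not a perfect square in Q, the polynomial is irreducible over Q. Its two roots generate a degree-2 extension, so [K:Q] = 2.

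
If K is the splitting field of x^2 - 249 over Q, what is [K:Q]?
[K:Q] = 2

The polynomial x^2 - 249 is irreducible over Q since 249 is not a perfect square. Its splitting field is Q(sqrt(249)), which has degree 2 over Q.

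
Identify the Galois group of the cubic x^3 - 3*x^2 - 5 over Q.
Gal(K/Q) = S_3 (symmetric group of order 6)

Compute the discriminant of x^3 + (-3)*x^2 + (0)*x + (-5): Δ = -1215. Since Δ is not a rational square, the Galois group is not contained in A_3; it must be the full S_3 (irreducibility of the cubic rules out anything smaller).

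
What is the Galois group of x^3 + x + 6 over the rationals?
Gal(K/Q) = S_3 (symmetric group of order 6)

Compute the discriminant of x^3 + (0)*x^2 + (1)*x + (6): Δ = -976. Since Δ is not a rational square, the Galois group is not contained in A_3; it must be the full S_3 (irreducibility of the cubic rules out anything smaller).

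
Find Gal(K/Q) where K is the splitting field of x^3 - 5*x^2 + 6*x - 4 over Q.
Gal(K/Q) = S_3 (symmetric group of order 6)

Compute the discriminant of x^3 + (-5)*x^2 + (6)*x + (-4): Δ = -236. Since Δ is not a rational square, the Galois group is not contained in A_3; it must be the full S_3 (irreducibility of the cubic rules out anything smaller).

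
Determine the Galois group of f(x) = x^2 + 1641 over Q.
Gal(K/Q) = Z/2Z (cyclic of order 2)

x^2 + 1641 is irreducible over Q since -1641 is not a rational square. The splitting field Q(sqrt(-1641)) has degree 2 over Q, and its unique nontrivial automorphism is sqrt(-1641) ↦ -sqrt(-1641). Hence Gal(Q(sqrt(-1641))/Q) = Z/2Z.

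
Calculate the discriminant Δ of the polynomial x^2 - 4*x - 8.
Δ = 48

For a quadratic a x^2 + b x + c the discriminant is Δ = b^2 - 4ac = (-4)^2 - 4*(1)*(-8) = 16 - (-32) = 48.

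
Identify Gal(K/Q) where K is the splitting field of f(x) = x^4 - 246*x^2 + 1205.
Gal(K/Q) = V_4 (Klein four-group, Z/2Z × Z/2Z)

f factors as (x^2 - 241)(x^2 - 5), so the splitting field is K = Q(sqrt(241), sqrt(5)). The elements 241, 5, 1205 are all non-squares in Q, so sqrt(241) and sqrt(5) generate independent quadratic extensions. Thus [K:Q] = 4 and Gal(K/Q) is generated by the two order-2 automorphisms sqrt(241) ↦ -sqrt(241) and sqrt(5) ↦ -sqrt(5), giving V_4.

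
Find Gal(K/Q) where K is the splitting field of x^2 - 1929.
Gal(K/Q) = Z/2Z (cyclic of order 2)

x^2 - 1929 is irreducible over Q since 1929 is not a rational square. The splitting field Q(sqrt(1929)) has degree 2 over Q, and its unique nontrivial automorphism is sqrt(1929) ↦ -sqrt(1929). Hence Gal(Q(sqrt(1929))/Q) = Z/2Z.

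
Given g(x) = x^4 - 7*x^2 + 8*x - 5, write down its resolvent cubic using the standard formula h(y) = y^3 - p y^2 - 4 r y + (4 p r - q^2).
h(y) = y^3 + 7*y^2 + 20*y + 76

Identify coefficients: p = -7, q = 8, r = -5.
Plug into h(y) = y^3 - p y^2 - 4 r y + (4 p r - q^2):
  h(y) = y^3 - (-7) y^2 - 4*(-5) y + (4*(-7)*(-5) - (8)^2)
       = y^3 + (7) y^2 + (20) y + (76).
Simplifying: h(y) = y^3 + 7*y^2 + 20*y + 76.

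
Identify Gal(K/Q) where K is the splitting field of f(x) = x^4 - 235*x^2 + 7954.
Gal(K/Q) = V_4 (Klein four-group, Z/2Z × Z/2Z)

f factors as (x^2 - 41)(x^2 - 194), so the splitting field is K = Q(sqrt(41), sqrt(194)). The elements 41, 194, 7954 are all non-squares in Q, so sqrt(41) and sqrt(194) generate independent quadratic extensions. Thus [K:Q] = 4 and Gal(K/Q) is generated by the two order-2 automorphisms sqrt(41) ↦ -sqrt(41) and sqrt(194) ↦ -sqrt(194), giving V_4.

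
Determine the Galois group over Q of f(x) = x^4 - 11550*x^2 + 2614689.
Gal(K/Q) = Z/2Z (cyclic of order 2)

f factors as (x^2 - 11319)(x^2 - 231), so the splitting field is K = Q(sqrt(11319), sqrt(231)). The squarefree part of 11319 is 231 and the squarefree part of 231 is also 231, so sqrt(11319) and sqrt(231) are both rational multiples of sqrt(231). Hence Q(sqrt(11319)) = Q(sqrt(231)) = Q(sqrt(231)), and the splitting field collapses to a single degree-2 extension with Galois group Z/2Z.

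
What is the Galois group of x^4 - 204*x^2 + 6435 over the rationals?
Gal(K/Q) = V_4 (Klein four-group, Z/2Z × Z/2Z)

f factors as (x^2 - 165)(x^2 - 39), so the splitting field is K = Q(sqrt(165), sqrt(39)). The elements 165, 39, 6435 are all non-squares in Q, so sqrt(165) and sqrt(39) generate independent quadratic extensions. Thus [K:Q] = 4 and Gal(K/Q) is generated by the two order-2 automorphisms sqrt(165) ↦ -sqrt(165) and sqrt(39) ↦ -sqrt(39), giving V_4.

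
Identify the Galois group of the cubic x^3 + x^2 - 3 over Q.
Gal(K/Q) = S_3 (symmetric group of order 6)

Compute the discriminant of x^3 + (1)*x^2 + (0)*x + (-3): Δ = -231. Since Δ is not a rational square, the Galois group is not contained in A_3; it must be the full S_3 (irreducibility of the cubic rules out anything smaller).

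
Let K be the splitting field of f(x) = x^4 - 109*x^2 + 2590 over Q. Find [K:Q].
[K:Q] = 4

f factors as (x^2 - 74)(x^2 - 35); the splitting field is K = Q(sqrt(74), sqrt(35)). Since 74, 35, and 2590 are all non-squares in Q, the three subfields Q(sqrt(74)), Q(sqrt(35)), Q(sqrt(2590)) are distinct degree-2 extensions, so [K:Q] = 4 (Klein four Galois group).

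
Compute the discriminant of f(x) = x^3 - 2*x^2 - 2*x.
Δ = 48

For x^3 + a x^2 + b x + c the discriminant is Δ = 18 a b c - 4 a^3 c + a^2 b^2 - 4 b^3 - 27 c^2.
Plug a = -2, b = -2, c = 0:
  18*(-2)*(-2)*(0) - 4*(-2)^3*(0) + (-2)^2*(-2)^2 - 4*(-2)^3 - 27*(0)^2
  = 0 + (0) + 16 + (32) + (0)
  = 48.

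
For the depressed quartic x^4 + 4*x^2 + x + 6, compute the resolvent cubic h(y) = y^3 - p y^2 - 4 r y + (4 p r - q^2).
h(y) = y^3 - 4*y^2 - 24*y + 95

Identify coefficients: p = 4, q = 1, r = 6.
Plug into h(y) = y^3 - p y^2 - 4 r y + (4 p r - q^2):
  h(y) = y^3 - (4) y^2 - 4*(6) y + (4*(4)*(6) - (1)^2)
       = y^3 + (-4) y^2 + (-24) y + (95).
Simplifying: h(y) = y^3 - 4*y^2 - 24*y + 95.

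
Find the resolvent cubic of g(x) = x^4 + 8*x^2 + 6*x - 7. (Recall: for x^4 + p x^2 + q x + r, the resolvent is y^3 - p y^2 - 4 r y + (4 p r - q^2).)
h(y) = y^3 - 8*y^2 + 28*y - 260

Identify coefficients: p = 8, q = 6, r = -7.
Plug into h(y) = y^3 - p y^2 - 4 r y + (4 p r - q^2):
  h(y) = y^3 - (8) y^2 - 4*(-7) y + (4*(8)*(-7) - (6)^2)
       = y^3 + (-8) y^2 + (28) y + (-260).
Simplifying: h(y) = y^3 - 8*y^2 + 28*y - 260.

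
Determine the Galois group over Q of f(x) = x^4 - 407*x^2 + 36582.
Gal(K/Q) = V_4 (Klein four-group, Z/2Z × Z/2Z)

f factors as (x^2 - 273)(x^2 - 134), so the splitting field is K = Q(sqrt(273), sqrt(134)). The elements 273, 134, 36582 are all non-squares in Q, so sqrt(273) and sqrt(134) generate independent quadratic extensions. Thus [K:Q] = 4 and Gal(K/Q) is generated by the two order-2 automorphisms sqrt(273) ↦ -sqrt(273) and sqrt(134) ↦ -sqrt(134), giving V_4.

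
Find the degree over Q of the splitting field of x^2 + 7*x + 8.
[K:Q] = 2

The discriminant of x^2 + (7)*x + (8) is b^2 - 4c = 49 - (32) = 17. Since 17 is not a perfect square in Q, the polynomial is irreducible over Q. Its two roots generate a degree-2 extension, so [K:Q] = 2.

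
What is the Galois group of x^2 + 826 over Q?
Gal(K/Q) = Z/2Z (cyclic of order 2)

x^2 + 826 is irreducible over Q since -826 is not a rational square. The splitting field Q(sqrt(-826)) has degree 2 over Q, and its unique nontrivial automorphism is sqrt(-826) ↦ -sqrt(-826). Hence Gal(Q(sqrt(-826))/Q) = Z/2Z.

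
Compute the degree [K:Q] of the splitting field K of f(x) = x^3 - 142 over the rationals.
[K:Q] = 6

x^3 - 142 has one real root r = 142^(1/3) and two complex roots r*zeta_3, r*zeta_3^2 where zeta_3 = e^(2*pi*i/3). The splitting field is Q(r, zeta_3). [Q(r):Q] = 3 and [Q(zeta_3):Q] = 2 with gcd = 1, so [Q(r, zeta_3):Q] = 3 * 2 = 6.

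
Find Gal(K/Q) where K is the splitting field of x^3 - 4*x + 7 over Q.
Gal(K/Q) = S_3 (symmetric group of order 6)

Compute the discriminant of x^3 + (0)*x^2 + (-4)*x + (7): Δ = -1067. Since Δ is not a rational square, the Galois group is not contained in A_3; it must be the full S_3 (irreducibility of the cubic rules out anything smaller).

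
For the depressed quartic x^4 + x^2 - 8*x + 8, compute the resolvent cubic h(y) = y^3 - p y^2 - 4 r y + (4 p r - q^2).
h(y) = y^3 - y^2 - 32*y - 32

Identify coefficients: p = 1, q = -8, r = 8.
Plug into h(y) = y^3 - p y^2 - 4 r y + (4 p r - q^2):
  h(y) = y^3 - (1) y^2 - 4*(8) y + (4*(1)*(8) - (-8)^2)
       = y^3 + (-1) y^2 + (-32) y + (-32).
Simplifying: h(y) = y^3 - y^2 - 32*y - 32.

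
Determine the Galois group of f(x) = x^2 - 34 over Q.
Gal(K/Q) = Z/2Z (cyclic of order 2)

x^2 - 34 is irreducible over Q since 34 is not a rational square. The splitting field Q(sqrt(34)) has degree 2 over Q, and its unique nontrivial automorphism is sqrt(34) ↦ -sqrt(34). Hence Gal(Q(sqrt(34))/Q) = Z/2Z.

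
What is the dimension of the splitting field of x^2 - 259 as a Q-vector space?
[K:Q] = 2

The polynomial x^2 - 259 is irreducible over Q since 259 is not a perfect square. Its splitting field is Q(sqrt(259)), which has degree 2 over Q.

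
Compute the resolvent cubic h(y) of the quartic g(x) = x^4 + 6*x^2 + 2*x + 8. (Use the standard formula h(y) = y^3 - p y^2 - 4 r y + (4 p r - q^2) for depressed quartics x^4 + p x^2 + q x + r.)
h(y) = y^3 - 6*y^2 - 32*y + 188

Identify coefficients: p = 6, q = 2, r = 8.
Plug into h(y) = y^3 - p y^2 - 4 r y + (4 p r - q^2):
  h(y) = y^3 - (6) y^2 - 4*(8) y + (4*(6)*(8) - (2)^2)
       = y^3 + (-6) y^2 + (-32) y + (188).
Simplifying: h(y) = y^3 - 6*y^2 - 32*y + 188.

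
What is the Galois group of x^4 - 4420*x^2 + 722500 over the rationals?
Gal(K/Q) = Z/2Z (cyclic of order 2)

f factors as (x^2 - 4250)(x^2 - 170), so the splitting field is K = Q(sqrt(4250), sqrt(170)). The squarefree part of 4250 is 170 and the squarefree part of 170 is also 170, so sqrt(4250) and sqrt(170) are both rational multiples of sqrt(170). Hence Q(sqrt(4250)) = Q(sqrt(170)) = Q(sqrt(170)), and the splitting field collapses to a single degree-2 extension with Galois group Z/2Z.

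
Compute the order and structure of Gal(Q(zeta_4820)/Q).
|Gal(Q(zeta_4820)/Q)| = phi(4820) = 1920; group ≅ (Z/4820Z)^* ≅ Z/2Z × Z/4Z × Z/240Z

The n-th cyclotomic polynomial Φ_4820(x) is the minimal polynomial of zeta_4820 over Q and has degree phi(4820) = 1920. So Q(zeta_4820) is a degree-1920 Galois extension with Galois group (Z/4820Z)^*. By CRT, (Z/4820Z)^* ≅ (Z/4Z)^* × (Z/5Z)^* × (Z/241Z)^*. Each prime-power unit group is (Z/4Z)^* ≅ Z/2Z; (Z/5Z)^* ≅ Z/4Z; (Z/241Z)^* ≅ Z/240Z. Hence Gal(Q(zeta_4820)/Q) ≅ Z/2Z × Z/4Z × Z/240Z.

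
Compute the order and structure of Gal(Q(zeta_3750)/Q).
|Gal(Q(zeta_3750)/Q)| = phi(3750) = 1000; group ≅ (Z/3750Z)^* ≅ Z/2Z × Z/500Z

The n-th cyclotomic polynomial Φ_3750(x) is the minimal polynomial of zeta_3750 over Q and has degree phi(3750) = 1000. So Q(zeta_3750) is a degree-1000 Galois extension with Galois group (Z/3750Z)^*. By CRT, (Z/3750Z)^* ≅ (Z/2Z)^* × (Z/3Z)^* × (Z/625Z)^*. Each prime-power unit group is (Z/2Z)^* ≅ trivial group (order 1); (Z/3Z)^* ≅ Z/2Z; (Z/625Z)^* ≅ Z/500Z. Hence Gal(Q(zeta_3750)/Q) ≅ Z/2Z × Z/500Z.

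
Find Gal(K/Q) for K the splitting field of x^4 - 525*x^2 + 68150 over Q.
Gal(K/Q) = V_4 (Klein four-group, Z/2Z × Z/2Z)

f factors as (x^2 - 235)(x^2 - 290), so the splitting field is K = Q(sqrt(235), sqrt(290)). The elements 235, 290, 68150 are all non-squares in Q, so sqrt(235) and sqrt(290) generate independent quadratic extensions. Thus [K:Q] = 4 and Gal(K/Q) is generated by the two order-2 automorphisms sqrt(235) ↦ -sqrt(235) and sqrt(290) ↦ -sqrt(290), giving V_4.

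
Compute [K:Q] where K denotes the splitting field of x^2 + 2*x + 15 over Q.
[K:Q] = 2

The discriminant of x^2 + (2)*x + (15) is b^2 - 4c = 4 - (60) = -56. Since -56 is not a perfect square in Q, the polynomial is irreducible over Q. Its two roots generate a degree-2 extension, so [K:Q] = 2.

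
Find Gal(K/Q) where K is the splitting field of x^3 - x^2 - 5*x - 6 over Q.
Gal(K/Q) = S_3 (symmetric group of order 6)

Compute the discriminant of x^3 + (-1)*x^2 + (-5)*x + (-6): Δ = -1011. Since Δ is not a rational square, the Galois group is not contained in A_3; it must be the full S_3 (irreducibility of the cubic rules out anything smaller).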